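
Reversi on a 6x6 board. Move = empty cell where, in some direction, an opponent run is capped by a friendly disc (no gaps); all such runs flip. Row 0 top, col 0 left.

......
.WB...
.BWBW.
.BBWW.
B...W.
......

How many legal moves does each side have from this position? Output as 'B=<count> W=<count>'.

-- B to move --
(0,0): no bracket -> illegal
(0,1): flips 1 -> legal
(0,2): no bracket -> illegal
(1,0): flips 1 -> legal
(1,3): flips 1 -> legal
(1,4): no bracket -> illegal
(1,5): no bracket -> illegal
(2,0): no bracket -> illegal
(2,5): flips 1 -> legal
(3,5): flips 2 -> legal
(4,2): no bracket -> illegal
(4,3): flips 1 -> legal
(4,5): flips 1 -> legal
(5,3): no bracket -> illegal
(5,4): no bracket -> illegal
(5,5): no bracket -> illegal
B mobility = 7
-- W to move --
(0,1): flips 2 -> legal
(0,2): flips 1 -> legal
(0,3): no bracket -> illegal
(1,0): no bracket -> illegal
(1,3): flips 2 -> legal
(1,4): no bracket -> illegal
(2,0): flips 1 -> legal
(3,0): flips 2 -> legal
(4,1): flips 2 -> legal
(4,2): flips 1 -> legal
(4,3): no bracket -> illegal
(5,0): no bracket -> illegal
(5,1): no bracket -> illegal
W mobility = 7

Answer: B=7 W=7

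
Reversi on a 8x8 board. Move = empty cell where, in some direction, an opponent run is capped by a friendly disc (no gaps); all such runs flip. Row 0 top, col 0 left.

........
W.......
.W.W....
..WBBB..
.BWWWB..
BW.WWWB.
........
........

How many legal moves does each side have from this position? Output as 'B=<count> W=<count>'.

Answer: B=12 W=10

Derivation:
-- B to move --
(0,0): no bracket -> illegal
(0,1): no bracket -> illegal
(1,1): no bracket -> illegal
(1,2): flips 1 -> legal
(1,3): flips 1 -> legal
(1,4): flips 2 -> legal
(2,0): no bracket -> illegal
(2,2): no bracket -> illegal
(2,4): no bracket -> illegal
(3,0): no bracket -> illegal
(3,1): flips 1 -> legal
(4,0): no bracket -> illegal
(4,6): no bracket -> illegal
(5,2): flips 5 -> legal
(6,0): flips 2 -> legal
(6,1): flips 1 -> legal
(6,2): flips 2 -> legal
(6,3): flips 3 -> legal
(6,4): flips 2 -> legal
(6,5): flips 1 -> legal
(6,6): flips 2 -> legal
B mobility = 12
-- W to move --
(2,2): flips 1 -> legal
(2,4): flips 2 -> legal
(2,5): flips 3 -> legal
(2,6): flips 1 -> legal
(3,0): no bracket -> illegal
(3,1): flips 1 -> legal
(3,6): flips 4 -> legal
(4,0): flips 1 -> legal
(4,6): flips 1 -> legal
(4,7): no bracket -> illegal
(5,2): no bracket -> illegal
(5,7): flips 1 -> legal
(6,0): no bracket -> illegal
(6,1): no bracket -> illegal
(6,5): no bracket -> illegal
(6,6): no bracket -> illegal
(6,7): flips 3 -> legal
W mobility = 10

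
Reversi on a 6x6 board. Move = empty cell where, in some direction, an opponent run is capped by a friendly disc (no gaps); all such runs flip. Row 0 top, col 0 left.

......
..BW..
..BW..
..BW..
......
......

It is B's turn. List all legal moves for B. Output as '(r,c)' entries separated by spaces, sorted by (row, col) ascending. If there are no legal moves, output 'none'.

(0,2): no bracket -> illegal
(0,3): no bracket -> illegal
(0,4): flips 1 -> legal
(1,4): flips 2 -> legal
(2,4): flips 1 -> legal
(3,4): flips 2 -> legal
(4,2): no bracket -> illegal
(4,3): no bracket -> illegal
(4,4): flips 1 -> legal

Answer: (0,4) (1,4) (2,4) (3,4) (4,4)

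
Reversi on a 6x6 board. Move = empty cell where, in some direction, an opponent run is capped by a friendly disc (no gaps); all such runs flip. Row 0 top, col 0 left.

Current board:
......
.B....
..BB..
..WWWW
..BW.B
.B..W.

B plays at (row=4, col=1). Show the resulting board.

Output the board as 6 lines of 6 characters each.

Place B at (4,1); scan 8 dirs for brackets.
Dir NW: first cell '.' (not opp) -> no flip
Dir N: first cell '.' (not opp) -> no flip
Dir NE: opp run (3,2) capped by B -> flip
Dir W: first cell '.' (not opp) -> no flip
Dir E: first cell 'B' (not opp) -> no flip
Dir SW: first cell '.' (not opp) -> no flip
Dir S: first cell 'B' (not opp) -> no flip
Dir SE: first cell '.' (not opp) -> no flip
All flips: (3,2)

Answer: ......
.B....
..BB..
..BWWW
.BBW.B
.B..W.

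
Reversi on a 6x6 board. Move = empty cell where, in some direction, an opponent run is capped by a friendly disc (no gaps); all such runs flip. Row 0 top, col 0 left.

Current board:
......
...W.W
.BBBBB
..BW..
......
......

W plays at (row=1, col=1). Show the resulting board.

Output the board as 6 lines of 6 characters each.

Place W at (1,1); scan 8 dirs for brackets.
Dir NW: first cell '.' (not opp) -> no flip
Dir N: first cell '.' (not opp) -> no flip
Dir NE: first cell '.' (not opp) -> no flip
Dir W: first cell '.' (not opp) -> no flip
Dir E: first cell '.' (not opp) -> no flip
Dir SW: first cell '.' (not opp) -> no flip
Dir S: opp run (2,1), next='.' -> no flip
Dir SE: opp run (2,2) capped by W -> flip
All flips: (2,2)

Answer: ......
.W.W.W
.BWBBB
..BW..
......
......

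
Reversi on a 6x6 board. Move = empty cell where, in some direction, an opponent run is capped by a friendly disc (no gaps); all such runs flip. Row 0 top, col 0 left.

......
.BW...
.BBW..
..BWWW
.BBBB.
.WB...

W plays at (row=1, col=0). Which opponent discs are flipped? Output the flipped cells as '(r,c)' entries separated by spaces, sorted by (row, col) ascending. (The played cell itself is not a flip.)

Dir NW: edge -> no flip
Dir N: first cell '.' (not opp) -> no flip
Dir NE: first cell '.' (not opp) -> no flip
Dir W: edge -> no flip
Dir E: opp run (1,1) capped by W -> flip
Dir SW: edge -> no flip
Dir S: first cell '.' (not opp) -> no flip
Dir SE: opp run (2,1) (3,2) (4,3), next='.' -> no flip

Answer: (1,1)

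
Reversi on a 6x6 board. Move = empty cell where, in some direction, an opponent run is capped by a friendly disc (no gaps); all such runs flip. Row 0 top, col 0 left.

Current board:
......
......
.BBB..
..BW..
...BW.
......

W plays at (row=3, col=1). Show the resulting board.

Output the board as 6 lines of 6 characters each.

Place W at (3,1); scan 8 dirs for brackets.
Dir NW: first cell '.' (not opp) -> no flip
Dir N: opp run (2,1), next='.' -> no flip
Dir NE: opp run (2,2), next='.' -> no flip
Dir W: first cell '.' (not opp) -> no flip
Dir E: opp run (3,2) capped by W -> flip
Dir SW: first cell '.' (not opp) -> no flip
Dir S: first cell '.' (not opp) -> no flip
Dir SE: first cell '.' (not opp) -> no flip
All flips: (3,2)

Answer: ......
......
.BBB..
.WWW..
...BW.
......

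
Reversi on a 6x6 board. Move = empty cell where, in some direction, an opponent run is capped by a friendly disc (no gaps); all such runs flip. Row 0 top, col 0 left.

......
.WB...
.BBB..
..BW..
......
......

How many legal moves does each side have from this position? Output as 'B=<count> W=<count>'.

-- B to move --
(0,0): flips 1 -> legal
(0,1): flips 1 -> legal
(0,2): no bracket -> illegal
(1,0): flips 1 -> legal
(2,0): no bracket -> illegal
(2,4): no bracket -> illegal
(3,4): flips 1 -> legal
(4,2): no bracket -> illegal
(4,3): flips 1 -> legal
(4,4): flips 1 -> legal
B mobility = 6
-- W to move --
(0,1): no bracket -> illegal
(0,2): no bracket -> illegal
(0,3): no bracket -> illegal
(1,0): no bracket -> illegal
(1,3): flips 2 -> legal
(1,4): no bracket -> illegal
(2,0): no bracket -> illegal
(2,4): no bracket -> illegal
(3,0): no bracket -> illegal
(3,1): flips 2 -> legal
(3,4): no bracket -> illegal
(4,1): no bracket -> illegal
(4,2): no bracket -> illegal
(4,3): no bracket -> illegal
W mobility = 2

Answer: B=6 W=2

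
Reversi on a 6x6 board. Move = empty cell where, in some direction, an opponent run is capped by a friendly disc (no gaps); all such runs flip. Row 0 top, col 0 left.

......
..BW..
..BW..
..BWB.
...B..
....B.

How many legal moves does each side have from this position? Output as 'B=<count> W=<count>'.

-- B to move --
(0,2): no bracket -> illegal
(0,3): flips 3 -> legal
(0,4): flips 1 -> legal
(1,4): flips 2 -> legal
(2,4): flips 1 -> legal
(4,2): no bracket -> illegal
(4,4): flips 1 -> legal
B mobility = 5
-- W to move --
(0,1): flips 1 -> legal
(0,2): no bracket -> illegal
(0,3): no bracket -> illegal
(1,1): flips 2 -> legal
(2,1): flips 1 -> legal
(2,4): no bracket -> illegal
(2,5): no bracket -> illegal
(3,1): flips 2 -> legal
(3,5): flips 1 -> legal
(4,1): flips 1 -> legal
(4,2): no bracket -> illegal
(4,4): no bracket -> illegal
(4,5): flips 1 -> legal
(5,2): no bracket -> illegal
(5,3): flips 1 -> legal
(5,5): no bracket -> illegal
W mobility = 8

Answer: B=5 W=8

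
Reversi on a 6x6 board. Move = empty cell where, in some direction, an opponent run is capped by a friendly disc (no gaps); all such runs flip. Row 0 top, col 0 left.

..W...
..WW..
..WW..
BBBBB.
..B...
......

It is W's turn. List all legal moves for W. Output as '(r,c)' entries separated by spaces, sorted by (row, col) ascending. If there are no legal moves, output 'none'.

(2,0): no bracket -> illegal
(2,1): no bracket -> illegal
(2,4): no bracket -> illegal
(2,5): no bracket -> illegal
(3,5): no bracket -> illegal
(4,0): flips 1 -> legal
(4,1): flips 1 -> legal
(4,3): flips 1 -> legal
(4,4): flips 1 -> legal
(4,5): flips 1 -> legal
(5,1): no bracket -> illegal
(5,2): flips 2 -> legal
(5,3): no bracket -> illegal

Answer: (4,0) (4,1) (4,3) (4,4) (4,5) (5,2)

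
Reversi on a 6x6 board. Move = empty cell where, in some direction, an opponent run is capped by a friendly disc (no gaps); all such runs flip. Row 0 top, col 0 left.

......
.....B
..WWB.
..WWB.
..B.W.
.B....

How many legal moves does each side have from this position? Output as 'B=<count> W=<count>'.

-- B to move --
(1,1): no bracket -> illegal
(1,2): flips 3 -> legal
(1,3): no bracket -> illegal
(1,4): no bracket -> illegal
(2,1): flips 2 -> legal
(3,1): flips 2 -> legal
(3,5): no bracket -> illegal
(4,1): no bracket -> illegal
(4,3): no bracket -> illegal
(4,5): no bracket -> illegal
(5,3): no bracket -> illegal
(5,4): flips 1 -> legal
(5,5): no bracket -> illegal
B mobility = 4
-- W to move --
(0,4): no bracket -> illegal
(0,5): no bracket -> illegal
(1,3): no bracket -> illegal
(1,4): flips 2 -> legal
(2,5): flips 1 -> legal
(3,1): no bracket -> illegal
(3,5): flips 1 -> legal
(4,0): no bracket -> illegal
(4,1): no bracket -> illegal
(4,3): no bracket -> illegal
(4,5): flips 1 -> legal
(5,0): no bracket -> illegal
(5,2): flips 1 -> legal
(5,3): no bracket -> illegal
W mobility = 5

Answer: B=4 W=5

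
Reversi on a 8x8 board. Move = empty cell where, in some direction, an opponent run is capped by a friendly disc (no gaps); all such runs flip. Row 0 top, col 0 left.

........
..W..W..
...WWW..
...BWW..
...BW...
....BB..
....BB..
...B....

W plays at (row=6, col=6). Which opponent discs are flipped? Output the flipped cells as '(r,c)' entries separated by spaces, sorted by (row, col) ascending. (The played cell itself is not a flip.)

Answer: (5,5)

Derivation:
Dir NW: opp run (5,5) capped by W -> flip
Dir N: first cell '.' (not opp) -> no flip
Dir NE: first cell '.' (not opp) -> no flip
Dir W: opp run (6,5) (6,4), next='.' -> no flip
Dir E: first cell '.' (not opp) -> no flip
Dir SW: first cell '.' (not opp) -> no flip
Dir S: first cell '.' (not opp) -> no flip
Dir SE: first cell '.' (not opp) -> no flip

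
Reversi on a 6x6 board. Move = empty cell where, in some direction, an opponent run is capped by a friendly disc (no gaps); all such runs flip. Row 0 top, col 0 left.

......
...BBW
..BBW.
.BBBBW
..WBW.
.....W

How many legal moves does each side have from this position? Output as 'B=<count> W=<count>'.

Answer: B=7 W=7

Derivation:
-- B to move --
(0,4): no bracket -> illegal
(0,5): no bracket -> illegal
(2,5): flips 1 -> legal
(4,1): flips 1 -> legal
(4,5): flips 1 -> legal
(5,1): flips 1 -> legal
(5,2): flips 1 -> legal
(5,3): flips 1 -> legal
(5,4): flips 1 -> legal
B mobility = 7
-- W to move --
(0,2): flips 1 -> legal
(0,3): no bracket -> illegal
(0,4): flips 1 -> legal
(0,5): no bracket -> illegal
(1,1): flips 2 -> legal
(1,2): flips 4 -> legal
(2,0): flips 1 -> legal
(2,1): flips 2 -> legal
(2,5): no bracket -> illegal
(3,0): flips 4 -> legal
(4,0): no bracket -> illegal
(4,1): no bracket -> illegal
(4,5): no bracket -> illegal
(5,2): no bracket -> illegal
(5,3): no bracket -> illegal
(5,4): no bracket -> illegal
W mobility = 7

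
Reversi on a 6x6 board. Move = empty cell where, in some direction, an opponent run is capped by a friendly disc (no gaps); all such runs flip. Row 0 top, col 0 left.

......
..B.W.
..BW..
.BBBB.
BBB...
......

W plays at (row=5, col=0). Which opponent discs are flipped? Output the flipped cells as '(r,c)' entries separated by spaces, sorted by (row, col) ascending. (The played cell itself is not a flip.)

Answer: (3,2) (4,1)

Derivation:
Dir NW: edge -> no flip
Dir N: opp run (4,0), next='.' -> no flip
Dir NE: opp run (4,1) (3,2) capped by W -> flip
Dir W: edge -> no flip
Dir E: first cell '.' (not opp) -> no flip
Dir SW: edge -> no flip
Dir S: edge -> no flip
Dir SE: edge -> no flip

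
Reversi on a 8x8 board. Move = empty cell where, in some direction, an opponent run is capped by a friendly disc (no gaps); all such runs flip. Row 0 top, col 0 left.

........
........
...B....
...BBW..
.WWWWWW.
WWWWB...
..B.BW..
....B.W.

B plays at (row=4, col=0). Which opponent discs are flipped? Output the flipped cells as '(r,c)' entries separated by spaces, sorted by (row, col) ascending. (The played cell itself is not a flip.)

Dir NW: edge -> no flip
Dir N: first cell '.' (not opp) -> no flip
Dir NE: first cell '.' (not opp) -> no flip
Dir W: edge -> no flip
Dir E: opp run (4,1) (4,2) (4,3) (4,4) (4,5) (4,6), next='.' -> no flip
Dir SW: edge -> no flip
Dir S: opp run (5,0), next='.' -> no flip
Dir SE: opp run (5,1) capped by B -> flip

Answer: (5,1)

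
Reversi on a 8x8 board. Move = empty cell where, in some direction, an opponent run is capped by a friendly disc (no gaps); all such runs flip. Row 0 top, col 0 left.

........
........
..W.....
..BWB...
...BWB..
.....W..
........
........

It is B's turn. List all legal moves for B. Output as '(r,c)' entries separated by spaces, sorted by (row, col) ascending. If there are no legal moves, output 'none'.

Answer: (1,2) (2,3) (5,4) (6,5)

Derivation:
(1,1): no bracket -> illegal
(1,2): flips 1 -> legal
(1,3): no bracket -> illegal
(2,1): no bracket -> illegal
(2,3): flips 1 -> legal
(2,4): no bracket -> illegal
(3,1): no bracket -> illegal
(3,5): no bracket -> illegal
(4,2): no bracket -> illegal
(4,6): no bracket -> illegal
(5,3): no bracket -> illegal
(5,4): flips 1 -> legal
(5,6): no bracket -> illegal
(6,4): no bracket -> illegal
(6,5): flips 1 -> legal
(6,6): no bracket -> illegal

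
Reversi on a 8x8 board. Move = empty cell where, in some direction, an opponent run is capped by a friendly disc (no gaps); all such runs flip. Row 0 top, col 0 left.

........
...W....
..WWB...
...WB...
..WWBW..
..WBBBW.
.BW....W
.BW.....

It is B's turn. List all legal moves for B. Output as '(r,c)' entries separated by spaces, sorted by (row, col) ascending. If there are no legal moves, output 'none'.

Answer: (0,2) (0,3) (1,1) (1,2) (2,1) (3,1) (3,2) (3,5) (3,6) (4,1) (4,6) (5,1) (5,7) (6,3) (7,3)

Derivation:
(0,2): flips 1 -> legal
(0,3): flips 4 -> legal
(0,4): no bracket -> illegal
(1,1): flips 2 -> legal
(1,2): flips 1 -> legal
(1,4): no bracket -> illegal
(2,1): flips 2 -> legal
(3,1): flips 1 -> legal
(3,2): flips 2 -> legal
(3,5): flips 1 -> legal
(3,6): flips 1 -> legal
(4,1): flips 2 -> legal
(4,6): flips 1 -> legal
(4,7): no bracket -> illegal
(5,1): flips 3 -> legal
(5,7): flips 1 -> legal
(6,3): flips 1 -> legal
(6,5): no bracket -> illegal
(6,6): no bracket -> illegal
(7,3): flips 1 -> legal
(7,6): no bracket -> illegal
(7,7): no bracket -> illegal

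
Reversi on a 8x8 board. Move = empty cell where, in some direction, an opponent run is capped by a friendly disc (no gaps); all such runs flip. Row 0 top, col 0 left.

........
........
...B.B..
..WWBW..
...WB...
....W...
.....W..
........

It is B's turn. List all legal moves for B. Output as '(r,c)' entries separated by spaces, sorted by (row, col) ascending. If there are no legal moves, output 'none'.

(2,1): no bracket -> illegal
(2,2): flips 1 -> legal
(2,4): no bracket -> illegal
(2,6): flips 1 -> legal
(3,1): flips 2 -> legal
(3,6): flips 1 -> legal
(4,1): flips 1 -> legal
(4,2): flips 1 -> legal
(4,5): flips 1 -> legal
(4,6): no bracket -> illegal
(5,2): flips 1 -> legal
(5,3): flips 2 -> legal
(5,5): no bracket -> illegal
(5,6): no bracket -> illegal
(6,3): no bracket -> illegal
(6,4): flips 1 -> legal
(6,6): no bracket -> illegal
(7,4): no bracket -> illegal
(7,5): no bracket -> illegal
(7,6): no bracket -> illegal

Answer: (2,2) (2,6) (3,1) (3,6) (4,1) (4,2) (4,5) (5,2) (5,3) (6,4)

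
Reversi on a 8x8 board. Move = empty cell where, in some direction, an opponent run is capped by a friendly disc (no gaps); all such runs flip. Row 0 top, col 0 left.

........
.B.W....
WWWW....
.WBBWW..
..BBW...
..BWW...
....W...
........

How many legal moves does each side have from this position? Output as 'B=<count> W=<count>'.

-- B to move --
(0,2): no bracket -> illegal
(0,3): flips 2 -> legal
(0,4): no bracket -> illegal
(1,0): flips 1 -> legal
(1,2): flips 1 -> legal
(1,4): flips 1 -> legal
(2,4): no bracket -> illegal
(2,5): flips 1 -> legal
(2,6): no bracket -> illegal
(3,0): flips 1 -> legal
(3,6): flips 2 -> legal
(4,0): no bracket -> illegal
(4,1): flips 2 -> legal
(4,5): flips 1 -> legal
(4,6): no bracket -> illegal
(5,5): flips 3 -> legal
(6,2): no bracket -> illegal
(6,3): flips 1 -> legal
(6,5): flips 1 -> legal
(7,3): no bracket -> illegal
(7,4): no bracket -> illegal
(7,5): flips 2 -> legal
B mobility = 13
-- W to move --
(0,0): flips 1 -> legal
(0,1): flips 1 -> legal
(0,2): flips 1 -> legal
(1,0): no bracket -> illegal
(1,2): no bracket -> illegal
(2,4): no bracket -> illegal
(4,1): flips 3 -> legal
(5,1): flips 1 -> legal
(6,1): flips 2 -> legal
(6,2): flips 3 -> legal
(6,3): no bracket -> illegal
W mobility = 7

Answer: B=13 W=7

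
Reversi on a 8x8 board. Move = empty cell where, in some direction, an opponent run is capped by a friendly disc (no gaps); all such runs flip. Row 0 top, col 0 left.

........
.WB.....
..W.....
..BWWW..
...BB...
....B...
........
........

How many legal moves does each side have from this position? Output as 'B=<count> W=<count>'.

Answer: B=7 W=8

Derivation:
-- B to move --
(0,0): flips 3 -> legal
(0,1): no bracket -> illegal
(0,2): no bracket -> illegal
(1,0): flips 1 -> legal
(1,3): no bracket -> illegal
(2,0): no bracket -> illegal
(2,1): no bracket -> illegal
(2,3): flips 1 -> legal
(2,4): flips 1 -> legal
(2,5): flips 1 -> legal
(2,6): flips 1 -> legal
(3,1): no bracket -> illegal
(3,6): flips 3 -> legal
(4,2): no bracket -> illegal
(4,5): no bracket -> illegal
(4,6): no bracket -> illegal
B mobility = 7
-- W to move --
(0,1): no bracket -> illegal
(0,2): flips 1 -> legal
(0,3): no bracket -> illegal
(1,3): flips 1 -> legal
(2,1): no bracket -> illegal
(2,3): no bracket -> illegal
(3,1): flips 1 -> legal
(4,1): no bracket -> illegal
(4,2): flips 1 -> legal
(4,5): no bracket -> illegal
(5,2): flips 1 -> legal
(5,3): flips 2 -> legal
(5,5): flips 1 -> legal
(6,3): no bracket -> illegal
(6,4): flips 2 -> legal
(6,5): no bracket -> illegal
W mobility = 8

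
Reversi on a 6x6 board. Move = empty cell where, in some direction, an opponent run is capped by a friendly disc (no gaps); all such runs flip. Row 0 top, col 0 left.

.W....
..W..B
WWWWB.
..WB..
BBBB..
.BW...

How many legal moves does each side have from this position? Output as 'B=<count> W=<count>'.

Answer: B=7 W=7

Derivation:
-- B to move --
(0,0): no bracket -> illegal
(0,2): flips 3 -> legal
(0,3): no bracket -> illegal
(1,0): flips 2 -> legal
(1,1): flips 1 -> legal
(1,3): flips 1 -> legal
(1,4): flips 2 -> legal
(3,0): no bracket -> illegal
(3,1): flips 1 -> legal
(3,4): no bracket -> illegal
(5,3): flips 1 -> legal
B mobility = 7
-- W to move --
(0,4): no bracket -> illegal
(0,5): no bracket -> illegal
(1,3): no bracket -> illegal
(1,4): no bracket -> illegal
(2,5): flips 1 -> legal
(3,0): flips 1 -> legal
(3,1): no bracket -> illegal
(3,4): flips 2 -> legal
(3,5): no bracket -> illegal
(4,4): flips 1 -> legal
(5,0): flips 2 -> legal
(5,3): flips 2 -> legal
(5,4): flips 1 -> legal
W mobility = 7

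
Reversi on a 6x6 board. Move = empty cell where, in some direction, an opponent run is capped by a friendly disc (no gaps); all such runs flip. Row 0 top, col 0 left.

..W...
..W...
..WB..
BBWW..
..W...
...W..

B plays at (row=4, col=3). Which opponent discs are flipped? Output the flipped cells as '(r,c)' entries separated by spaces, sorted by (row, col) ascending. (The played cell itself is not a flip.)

Dir NW: opp run (3,2), next='.' -> no flip
Dir N: opp run (3,3) capped by B -> flip
Dir NE: first cell '.' (not opp) -> no flip
Dir W: opp run (4,2), next='.' -> no flip
Dir E: first cell '.' (not opp) -> no flip
Dir SW: first cell '.' (not opp) -> no flip
Dir S: opp run (5,3), next=edge -> no flip
Dir SE: first cell '.' (not opp) -> no flip

Answer: (3,3)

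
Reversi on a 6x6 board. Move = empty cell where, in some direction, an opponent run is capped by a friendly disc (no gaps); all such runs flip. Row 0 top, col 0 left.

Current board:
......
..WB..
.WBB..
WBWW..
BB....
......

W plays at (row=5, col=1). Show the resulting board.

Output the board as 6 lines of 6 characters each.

Answer: ......
..WB..
.WBB..
WWWW..
BW....
.W....

Derivation:
Place W at (5,1); scan 8 dirs for brackets.
Dir NW: opp run (4,0), next=edge -> no flip
Dir N: opp run (4,1) (3,1) capped by W -> flip
Dir NE: first cell '.' (not opp) -> no flip
Dir W: first cell '.' (not opp) -> no flip
Dir E: first cell '.' (not opp) -> no flip
Dir SW: edge -> no flip
Dir S: edge -> no flip
Dir SE: edge -> no flip
All flips: (3,1) (4,1)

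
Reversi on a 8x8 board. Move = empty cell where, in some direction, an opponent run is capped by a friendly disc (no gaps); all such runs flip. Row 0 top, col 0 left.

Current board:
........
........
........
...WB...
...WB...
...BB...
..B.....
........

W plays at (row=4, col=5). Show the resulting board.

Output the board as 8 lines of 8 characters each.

Place W at (4,5); scan 8 dirs for brackets.
Dir NW: opp run (3,4), next='.' -> no flip
Dir N: first cell '.' (not opp) -> no flip
Dir NE: first cell '.' (not opp) -> no flip
Dir W: opp run (4,4) capped by W -> flip
Dir E: first cell '.' (not opp) -> no flip
Dir SW: opp run (5,4), next='.' -> no flip
Dir S: first cell '.' (not opp) -> no flip
Dir SE: first cell '.' (not opp) -> no flip
All flips: (4,4)

Answer: ........
........
........
...WB...
...WWW..
...BB...
..B.....
........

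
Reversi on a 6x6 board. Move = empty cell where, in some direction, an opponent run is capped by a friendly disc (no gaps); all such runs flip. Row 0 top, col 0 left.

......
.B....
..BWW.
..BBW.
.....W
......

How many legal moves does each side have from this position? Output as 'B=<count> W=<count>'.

Answer: B=5 W=5

Derivation:
-- B to move --
(1,2): no bracket -> illegal
(1,3): flips 1 -> legal
(1,4): flips 1 -> legal
(1,5): flips 1 -> legal
(2,5): flips 2 -> legal
(3,5): flips 1 -> legal
(4,3): no bracket -> illegal
(4,4): no bracket -> illegal
(5,4): no bracket -> illegal
(5,5): no bracket -> illegal
B mobility = 5
-- W to move --
(0,0): no bracket -> illegal
(0,1): no bracket -> illegal
(0,2): no bracket -> illegal
(1,0): no bracket -> illegal
(1,2): no bracket -> illegal
(1,3): no bracket -> illegal
(2,0): no bracket -> illegal
(2,1): flips 1 -> legal
(3,1): flips 2 -> legal
(4,1): flips 1 -> legal
(4,2): flips 1 -> legal
(4,3): flips 1 -> legal
(4,4): no bracket -> illegal
W mobility = 5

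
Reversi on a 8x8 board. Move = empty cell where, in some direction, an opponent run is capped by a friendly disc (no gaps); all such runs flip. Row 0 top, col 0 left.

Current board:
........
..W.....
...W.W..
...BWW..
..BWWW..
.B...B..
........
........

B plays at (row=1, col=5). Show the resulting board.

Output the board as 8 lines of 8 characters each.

Place B at (1,5); scan 8 dirs for brackets.
Dir NW: first cell '.' (not opp) -> no flip
Dir N: first cell '.' (not opp) -> no flip
Dir NE: first cell '.' (not opp) -> no flip
Dir W: first cell '.' (not opp) -> no flip
Dir E: first cell '.' (not opp) -> no flip
Dir SW: first cell '.' (not opp) -> no flip
Dir S: opp run (2,5) (3,5) (4,5) capped by B -> flip
Dir SE: first cell '.' (not opp) -> no flip
All flips: (2,5) (3,5) (4,5)

Answer: ........
..W..B..
...W.B..
...BWB..
..BWWB..
.B...B..
........
........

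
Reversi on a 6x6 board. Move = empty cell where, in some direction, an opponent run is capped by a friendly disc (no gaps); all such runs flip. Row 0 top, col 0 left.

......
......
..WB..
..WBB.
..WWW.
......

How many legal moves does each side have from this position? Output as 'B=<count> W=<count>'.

Answer: B=9 W=5

Derivation:
-- B to move --
(1,1): flips 1 -> legal
(1,2): no bracket -> illegal
(1,3): no bracket -> illegal
(2,1): flips 1 -> legal
(3,1): flips 1 -> legal
(3,5): no bracket -> illegal
(4,1): flips 1 -> legal
(4,5): no bracket -> illegal
(5,1): flips 1 -> legal
(5,2): flips 1 -> legal
(5,3): flips 1 -> legal
(5,4): flips 1 -> legal
(5,5): flips 1 -> legal
B mobility = 9
-- W to move --
(1,2): no bracket -> illegal
(1,3): flips 2 -> legal
(1,4): flips 1 -> legal
(2,4): flips 3 -> legal
(2,5): flips 1 -> legal
(3,5): flips 2 -> legal
(4,5): no bracket -> illegal
W mobility = 5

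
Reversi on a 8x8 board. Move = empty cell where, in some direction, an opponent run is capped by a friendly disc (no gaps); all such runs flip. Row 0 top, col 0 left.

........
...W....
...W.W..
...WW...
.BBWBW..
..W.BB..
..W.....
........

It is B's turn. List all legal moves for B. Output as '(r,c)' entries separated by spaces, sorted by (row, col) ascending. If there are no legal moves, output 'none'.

(0,2): no bracket -> illegal
(0,3): no bracket -> illegal
(0,4): no bracket -> illegal
(1,2): no bracket -> illegal
(1,4): no bracket -> illegal
(1,5): no bracket -> illegal
(1,6): no bracket -> illegal
(2,2): flips 1 -> legal
(2,4): flips 2 -> legal
(2,6): no bracket -> illegal
(3,2): flips 1 -> legal
(3,5): flips 1 -> legal
(3,6): flips 1 -> legal
(4,6): flips 1 -> legal
(5,1): no bracket -> illegal
(5,3): no bracket -> illegal
(5,6): no bracket -> illegal
(6,1): no bracket -> illegal
(6,3): flips 1 -> legal
(7,1): no bracket -> illegal
(7,2): flips 2 -> legal
(7,3): no bracket -> illegal

Answer: (2,2) (2,4) (3,2) (3,5) (3,6) (4,6) (6,3) (7,2)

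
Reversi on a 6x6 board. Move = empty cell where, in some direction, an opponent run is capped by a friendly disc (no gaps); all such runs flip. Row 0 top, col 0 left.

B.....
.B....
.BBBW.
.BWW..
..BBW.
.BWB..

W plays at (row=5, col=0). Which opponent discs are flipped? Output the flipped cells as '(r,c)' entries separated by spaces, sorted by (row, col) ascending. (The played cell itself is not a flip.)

Dir NW: edge -> no flip
Dir N: first cell '.' (not opp) -> no flip
Dir NE: first cell '.' (not opp) -> no flip
Dir W: edge -> no flip
Dir E: opp run (5,1) capped by W -> flip
Dir SW: edge -> no flip
Dir S: edge -> no flip
Dir SE: edge -> no flip

Answer: (5,1)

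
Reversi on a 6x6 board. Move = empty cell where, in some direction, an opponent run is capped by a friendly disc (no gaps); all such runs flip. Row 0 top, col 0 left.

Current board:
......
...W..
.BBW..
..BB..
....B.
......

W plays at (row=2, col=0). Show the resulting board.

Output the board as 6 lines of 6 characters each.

Answer: ......
...W..
WWWW..
..BB..
....B.
......

Derivation:
Place W at (2,0); scan 8 dirs for brackets.
Dir NW: edge -> no flip
Dir N: first cell '.' (not opp) -> no flip
Dir NE: first cell '.' (not opp) -> no flip
Dir W: edge -> no flip
Dir E: opp run (2,1) (2,2) capped by W -> flip
Dir SW: edge -> no flip
Dir S: first cell '.' (not opp) -> no flip
Dir SE: first cell '.' (not opp) -> no flip
All flips: (2,1) (2,2)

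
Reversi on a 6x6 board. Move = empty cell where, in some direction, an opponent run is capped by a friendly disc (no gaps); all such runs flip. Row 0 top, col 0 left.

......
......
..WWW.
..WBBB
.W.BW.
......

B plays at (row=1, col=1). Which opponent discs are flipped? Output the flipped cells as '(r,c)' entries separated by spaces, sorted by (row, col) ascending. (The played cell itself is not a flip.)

Dir NW: first cell '.' (not opp) -> no flip
Dir N: first cell '.' (not opp) -> no flip
Dir NE: first cell '.' (not opp) -> no flip
Dir W: first cell '.' (not opp) -> no flip
Dir E: first cell '.' (not opp) -> no flip
Dir SW: first cell '.' (not opp) -> no flip
Dir S: first cell '.' (not opp) -> no flip
Dir SE: opp run (2,2) capped by B -> flip

Answer: (2,2)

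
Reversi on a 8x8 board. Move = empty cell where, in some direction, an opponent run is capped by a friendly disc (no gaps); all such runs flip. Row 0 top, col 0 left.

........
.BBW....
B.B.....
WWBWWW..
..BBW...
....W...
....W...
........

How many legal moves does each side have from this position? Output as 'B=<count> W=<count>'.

Answer: B=10 W=7

Derivation:
-- B to move --
(0,2): no bracket -> illegal
(0,3): no bracket -> illegal
(0,4): flips 1 -> legal
(1,4): flips 1 -> legal
(2,1): no bracket -> illegal
(2,3): flips 1 -> legal
(2,4): flips 1 -> legal
(2,5): flips 1 -> legal
(2,6): no bracket -> illegal
(3,6): flips 3 -> legal
(4,0): flips 2 -> legal
(4,1): no bracket -> illegal
(4,5): flips 1 -> legal
(4,6): no bracket -> illegal
(5,3): no bracket -> illegal
(5,5): flips 2 -> legal
(6,3): no bracket -> illegal
(6,5): flips 1 -> legal
(7,3): no bracket -> illegal
(7,4): no bracket -> illegal
(7,5): no bracket -> illegal
B mobility = 10
-- W to move --
(0,0): flips 2 -> legal
(0,1): no bracket -> illegal
(0,2): no bracket -> illegal
(0,3): no bracket -> illegal
(1,0): flips 3 -> legal
(2,1): flips 2 -> legal
(2,3): no bracket -> illegal
(4,1): flips 2 -> legal
(5,1): flips 1 -> legal
(5,2): flips 1 -> legal
(5,3): flips 2 -> legal
W mobility = 7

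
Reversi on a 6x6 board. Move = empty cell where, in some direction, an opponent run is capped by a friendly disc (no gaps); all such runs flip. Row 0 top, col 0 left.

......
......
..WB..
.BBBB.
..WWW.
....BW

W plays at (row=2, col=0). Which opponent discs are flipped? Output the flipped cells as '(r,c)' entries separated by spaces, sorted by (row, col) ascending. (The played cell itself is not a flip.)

Answer: (3,1)

Derivation:
Dir NW: edge -> no flip
Dir N: first cell '.' (not opp) -> no flip
Dir NE: first cell '.' (not opp) -> no flip
Dir W: edge -> no flip
Dir E: first cell '.' (not opp) -> no flip
Dir SW: edge -> no flip
Dir S: first cell '.' (not opp) -> no flip
Dir SE: opp run (3,1) capped by W -> flip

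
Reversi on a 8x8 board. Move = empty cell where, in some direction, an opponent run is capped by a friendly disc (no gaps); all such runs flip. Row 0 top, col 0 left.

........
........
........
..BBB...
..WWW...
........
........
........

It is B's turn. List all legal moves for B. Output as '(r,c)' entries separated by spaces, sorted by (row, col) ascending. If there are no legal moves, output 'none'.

Answer: (5,1) (5,2) (5,3) (5,4) (5,5)

Derivation:
(3,1): no bracket -> illegal
(3,5): no bracket -> illegal
(4,1): no bracket -> illegal
(4,5): no bracket -> illegal
(5,1): flips 1 -> legal
(5,2): flips 2 -> legal
(5,3): flips 1 -> legal
(5,4): flips 2 -> legal
(5,5): flips 1 -> legal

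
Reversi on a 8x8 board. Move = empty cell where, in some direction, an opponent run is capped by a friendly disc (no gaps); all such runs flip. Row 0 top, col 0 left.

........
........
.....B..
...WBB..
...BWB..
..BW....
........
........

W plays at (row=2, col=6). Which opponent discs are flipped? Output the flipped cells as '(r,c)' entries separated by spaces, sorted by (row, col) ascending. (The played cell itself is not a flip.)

Answer: (3,5)

Derivation:
Dir NW: first cell '.' (not opp) -> no flip
Dir N: first cell '.' (not opp) -> no flip
Dir NE: first cell '.' (not opp) -> no flip
Dir W: opp run (2,5), next='.' -> no flip
Dir E: first cell '.' (not opp) -> no flip
Dir SW: opp run (3,5) capped by W -> flip
Dir S: first cell '.' (not opp) -> no flip
Dir SE: first cell '.' (not opp) -> no flip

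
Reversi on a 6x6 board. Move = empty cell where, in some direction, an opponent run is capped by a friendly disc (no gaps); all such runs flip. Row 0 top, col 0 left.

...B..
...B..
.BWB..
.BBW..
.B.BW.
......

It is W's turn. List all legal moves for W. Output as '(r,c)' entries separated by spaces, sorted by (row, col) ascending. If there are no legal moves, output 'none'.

Answer: (0,4) (2,0) (2,4) (3,0) (4,0) (4,2) (5,3)

Derivation:
(0,2): no bracket -> illegal
(0,4): flips 1 -> legal
(1,0): no bracket -> illegal
(1,1): no bracket -> illegal
(1,2): no bracket -> illegal
(1,4): no bracket -> illegal
(2,0): flips 1 -> legal
(2,4): flips 1 -> legal
(3,0): flips 2 -> legal
(3,4): no bracket -> illegal
(4,0): flips 1 -> legal
(4,2): flips 2 -> legal
(5,0): no bracket -> illegal
(5,1): no bracket -> illegal
(5,2): no bracket -> illegal
(5,3): flips 1 -> legal
(5,4): no bracket -> illegal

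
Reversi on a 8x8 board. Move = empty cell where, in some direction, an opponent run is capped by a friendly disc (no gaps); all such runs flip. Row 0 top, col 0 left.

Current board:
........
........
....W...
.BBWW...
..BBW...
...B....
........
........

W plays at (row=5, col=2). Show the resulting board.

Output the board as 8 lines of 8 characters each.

Answer: ........
........
....W...
.BBWW...
..BWW...
..WB....
........
........

Derivation:
Place W at (5,2); scan 8 dirs for brackets.
Dir NW: first cell '.' (not opp) -> no flip
Dir N: opp run (4,2) (3,2), next='.' -> no flip
Dir NE: opp run (4,3) capped by W -> flip
Dir W: first cell '.' (not opp) -> no flip
Dir E: opp run (5,3), next='.' -> no flip
Dir SW: first cell '.' (not opp) -> no flip
Dir S: first cell '.' (not opp) -> no flip
Dir SE: first cell '.' (not opp) -> no flip
All flips: (4,3)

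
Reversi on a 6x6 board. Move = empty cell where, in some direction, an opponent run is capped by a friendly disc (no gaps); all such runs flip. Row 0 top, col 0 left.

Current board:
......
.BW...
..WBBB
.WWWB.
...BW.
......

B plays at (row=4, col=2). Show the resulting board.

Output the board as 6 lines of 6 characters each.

Answer: ......
.BW...
..WBBB
.WWBB.
..BBW.
......

Derivation:
Place B at (4,2); scan 8 dirs for brackets.
Dir NW: opp run (3,1), next='.' -> no flip
Dir N: opp run (3,2) (2,2) (1,2), next='.' -> no flip
Dir NE: opp run (3,3) capped by B -> flip
Dir W: first cell '.' (not opp) -> no flip
Dir E: first cell 'B' (not opp) -> no flip
Dir SW: first cell '.' (not opp) -> no flip
Dir S: first cell '.' (not opp) -> no flip
Dir SE: first cell '.' (not opp) -> no flip
All flips: (3,3)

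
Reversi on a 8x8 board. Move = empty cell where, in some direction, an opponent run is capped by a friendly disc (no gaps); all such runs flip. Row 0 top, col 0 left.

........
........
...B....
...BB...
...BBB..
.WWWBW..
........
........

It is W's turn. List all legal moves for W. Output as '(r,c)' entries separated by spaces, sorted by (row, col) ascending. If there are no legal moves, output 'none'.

Answer: (1,3) (2,2) (2,5) (3,5)

Derivation:
(1,2): no bracket -> illegal
(1,3): flips 3 -> legal
(1,4): no bracket -> illegal
(2,2): flips 2 -> legal
(2,4): no bracket -> illegal
(2,5): flips 2 -> legal
(3,2): no bracket -> illegal
(3,5): flips 2 -> legal
(3,6): no bracket -> illegal
(4,2): no bracket -> illegal
(4,6): no bracket -> illegal
(5,6): no bracket -> illegal
(6,3): no bracket -> illegal
(6,4): no bracket -> illegal
(6,5): no bracket -> illegal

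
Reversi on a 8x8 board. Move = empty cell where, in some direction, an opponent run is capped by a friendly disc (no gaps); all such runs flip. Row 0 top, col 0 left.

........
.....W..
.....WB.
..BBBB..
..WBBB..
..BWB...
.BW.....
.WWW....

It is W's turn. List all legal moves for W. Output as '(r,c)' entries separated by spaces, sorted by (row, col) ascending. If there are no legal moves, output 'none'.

Answer: (1,7) (2,2) (2,3) (2,4) (2,7) (3,7) (4,6) (5,0) (5,1) (5,5) (6,0) (7,0)

Derivation:
(1,6): no bracket -> illegal
(1,7): flips 3 -> legal
(2,1): no bracket -> illegal
(2,2): flips 1 -> legal
(2,3): flips 2 -> legal
(2,4): flips 1 -> legal
(2,7): flips 1 -> legal
(3,1): no bracket -> illegal
(3,6): no bracket -> illegal
(3,7): flips 1 -> legal
(4,1): no bracket -> illegal
(4,6): flips 3 -> legal
(5,0): flips 1 -> legal
(5,1): flips 2 -> legal
(5,5): flips 3 -> legal
(5,6): no bracket -> illegal
(6,0): flips 1 -> legal
(6,3): no bracket -> illegal
(6,4): no bracket -> illegal
(6,5): no bracket -> illegal
(7,0): flips 4 -> legal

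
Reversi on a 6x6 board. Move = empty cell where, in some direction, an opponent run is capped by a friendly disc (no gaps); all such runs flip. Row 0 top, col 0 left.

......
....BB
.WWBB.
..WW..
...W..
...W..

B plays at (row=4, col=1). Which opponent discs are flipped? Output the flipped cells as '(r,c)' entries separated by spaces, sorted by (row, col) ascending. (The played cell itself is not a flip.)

Answer: (3,2)

Derivation:
Dir NW: first cell '.' (not opp) -> no flip
Dir N: first cell '.' (not opp) -> no flip
Dir NE: opp run (3,2) capped by B -> flip
Dir W: first cell '.' (not opp) -> no flip
Dir E: first cell '.' (not opp) -> no flip
Dir SW: first cell '.' (not opp) -> no flip
Dir S: first cell '.' (not opp) -> no flip
Dir SE: first cell '.' (not opp) -> no flip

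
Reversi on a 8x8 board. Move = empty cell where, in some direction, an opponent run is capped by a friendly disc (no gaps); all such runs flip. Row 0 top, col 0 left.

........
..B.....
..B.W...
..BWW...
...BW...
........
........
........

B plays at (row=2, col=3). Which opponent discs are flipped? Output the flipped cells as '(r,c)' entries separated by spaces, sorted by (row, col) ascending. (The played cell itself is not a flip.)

Answer: (3,3)

Derivation:
Dir NW: first cell 'B' (not opp) -> no flip
Dir N: first cell '.' (not opp) -> no flip
Dir NE: first cell '.' (not opp) -> no flip
Dir W: first cell 'B' (not opp) -> no flip
Dir E: opp run (2,4), next='.' -> no flip
Dir SW: first cell 'B' (not opp) -> no flip
Dir S: opp run (3,3) capped by B -> flip
Dir SE: opp run (3,4), next='.' -> no flip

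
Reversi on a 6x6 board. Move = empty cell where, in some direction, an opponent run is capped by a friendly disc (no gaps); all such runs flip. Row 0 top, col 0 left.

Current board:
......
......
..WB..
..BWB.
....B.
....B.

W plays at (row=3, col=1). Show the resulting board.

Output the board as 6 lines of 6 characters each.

Place W at (3,1); scan 8 dirs for brackets.
Dir NW: first cell '.' (not opp) -> no flip
Dir N: first cell '.' (not opp) -> no flip
Dir NE: first cell 'W' (not opp) -> no flip
Dir W: first cell '.' (not opp) -> no flip
Dir E: opp run (3,2) capped by W -> flip
Dir SW: first cell '.' (not opp) -> no flip
Dir S: first cell '.' (not opp) -> no flip
Dir SE: first cell '.' (not opp) -> no flip
All flips: (3,2)

Answer: ......
......
..WB..
.WWWB.
....B.
....B.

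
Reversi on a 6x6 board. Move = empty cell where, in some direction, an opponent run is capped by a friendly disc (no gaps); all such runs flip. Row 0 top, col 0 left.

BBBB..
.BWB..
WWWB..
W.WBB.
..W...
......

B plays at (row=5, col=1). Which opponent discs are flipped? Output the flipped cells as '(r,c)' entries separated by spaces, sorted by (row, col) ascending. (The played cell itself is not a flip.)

Answer: (4,2)

Derivation:
Dir NW: first cell '.' (not opp) -> no flip
Dir N: first cell '.' (not opp) -> no flip
Dir NE: opp run (4,2) capped by B -> flip
Dir W: first cell '.' (not opp) -> no flip
Dir E: first cell '.' (not opp) -> no flip
Dir SW: edge -> no flip
Dir S: edge -> no flip
Dir SE: edge -> no flip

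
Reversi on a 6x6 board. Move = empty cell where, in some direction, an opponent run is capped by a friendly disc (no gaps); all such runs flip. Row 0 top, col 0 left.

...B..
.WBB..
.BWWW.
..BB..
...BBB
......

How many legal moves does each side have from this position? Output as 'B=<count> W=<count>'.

Answer: B=9 W=10

Derivation:
-- B to move --
(0,0): flips 2 -> legal
(0,1): flips 1 -> legal
(0,2): no bracket -> illegal
(1,0): flips 1 -> legal
(1,4): flips 1 -> legal
(1,5): flips 1 -> legal
(2,0): no bracket -> illegal
(2,5): flips 3 -> legal
(3,1): flips 1 -> legal
(3,4): flips 1 -> legal
(3,5): flips 1 -> legal
B mobility = 9
-- W to move --
(0,1): flips 1 -> legal
(0,2): flips 2 -> legal
(0,4): flips 1 -> legal
(1,0): no bracket -> illegal
(1,4): flips 2 -> legal
(2,0): flips 1 -> legal
(3,0): no bracket -> illegal
(3,1): flips 1 -> legal
(3,4): no bracket -> illegal
(3,5): no bracket -> illegal
(4,1): flips 1 -> legal
(4,2): flips 2 -> legal
(5,2): no bracket -> illegal
(5,3): flips 2 -> legal
(5,4): no bracket -> illegal
(5,5): flips 2 -> legal
W mobility = 10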